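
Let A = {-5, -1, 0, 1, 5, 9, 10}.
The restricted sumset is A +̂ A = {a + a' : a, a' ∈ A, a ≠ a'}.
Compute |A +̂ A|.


Restricted sumset: A +̂ A = {a + a' : a ∈ A, a' ∈ A, a ≠ a'}.
Equivalently, take A + A and drop any sum 2a that is achievable ONLY as a + a for a ∈ A (i.e. sums representable only with equal summands).
Enumerate pairs (a, a') with a < a' (symmetric, so each unordered pair gives one sum; this covers all a ≠ a'):
  -5 + -1 = -6
  -5 + 0 = -5
  -5 + 1 = -4
  -5 + 5 = 0
  -5 + 9 = 4
  -5 + 10 = 5
  -1 + 0 = -1
  -1 + 1 = 0
  -1 + 5 = 4
  -1 + 9 = 8
  -1 + 10 = 9
  0 + 1 = 1
  0 + 5 = 5
  0 + 9 = 9
  0 + 10 = 10
  1 + 5 = 6
  1 + 9 = 10
  1 + 10 = 11
  5 + 9 = 14
  5 + 10 = 15
  9 + 10 = 19
Collected distinct sums: {-6, -5, -4, -1, 0, 1, 4, 5, 6, 8, 9, 10, 11, 14, 15, 19}
|A +̂ A| = 16
(Reference bound: |A +̂ A| ≥ 2|A| - 3 for |A| ≥ 2, with |A| = 7 giving ≥ 11.)

|A +̂ A| = 16


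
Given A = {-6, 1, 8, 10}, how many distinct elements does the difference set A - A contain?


A - A = {a - a' : a, a' ∈ A}; |A| = 4.
Bounds: 2|A|-1 ≤ |A - A| ≤ |A|² - |A| + 1, i.e. 7 ≤ |A - A| ≤ 13.
Note: 0 ∈ A - A always (from a - a). The set is symmetric: if d ∈ A - A then -d ∈ A - A.
Enumerate nonzero differences d = a - a' with a > a' (then include -d):
Positive differences: {2, 7, 9, 14, 16}
Full difference set: {0} ∪ (positive diffs) ∪ (negative diffs).
|A - A| = 1 + 2·5 = 11 (matches direct enumeration: 11).

|A - A| = 11


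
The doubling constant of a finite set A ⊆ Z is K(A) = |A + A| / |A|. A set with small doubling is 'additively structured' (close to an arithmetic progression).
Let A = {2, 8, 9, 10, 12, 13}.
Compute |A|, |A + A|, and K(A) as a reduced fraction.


|A| = 6.
Compute A + A by enumerating all 36 pairs.
A + A = {4, 10, 11, 12, 14, 15, 16, 17, 18, 19, 20, 21, 22, 23, 24, 25, 26}, so |A + A| = 17.
K = |A + A| / |A| = 17/6 (already in lowest terms) ≈ 2.8333.
Reference: AP of size 6 gives K = 11/6 ≈ 1.8333; a fully generic set of size 6 gives K ≈ 3.5000.

|A| = 6, |A + A| = 17, K = 17/6.


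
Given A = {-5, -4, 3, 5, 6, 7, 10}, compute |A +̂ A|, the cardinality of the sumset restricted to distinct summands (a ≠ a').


Restricted sumset: A +̂ A = {a + a' : a ∈ A, a' ∈ A, a ≠ a'}.
Equivalently, take A + A and drop any sum 2a that is achievable ONLY as a + a for a ∈ A (i.e. sums representable only with equal summands).
Enumerate pairs (a, a') with a < a' (symmetric, so each unordered pair gives one sum; this covers all a ≠ a'):
  -5 + -4 = -9
  -5 + 3 = -2
  -5 + 5 = 0
  -5 + 6 = 1
  -5 + 7 = 2
  -5 + 10 = 5
  -4 + 3 = -1
  -4 + 5 = 1
  -4 + 6 = 2
  -4 + 7 = 3
  -4 + 10 = 6
  3 + 5 = 8
  3 + 6 = 9
  3 + 7 = 10
  3 + 10 = 13
  5 + 6 = 11
  5 + 7 = 12
  5 + 10 = 15
  6 + 7 = 13
  6 + 10 = 16
  7 + 10 = 17
Collected distinct sums: {-9, -2, -1, 0, 1, 2, 3, 5, 6, 8, 9, 10, 11, 12, 13, 15, 16, 17}
|A +̂ A| = 18
(Reference bound: |A +̂ A| ≥ 2|A| - 3 for |A| ≥ 2, with |A| = 7 giving ≥ 11.)

|A +̂ A| = 18


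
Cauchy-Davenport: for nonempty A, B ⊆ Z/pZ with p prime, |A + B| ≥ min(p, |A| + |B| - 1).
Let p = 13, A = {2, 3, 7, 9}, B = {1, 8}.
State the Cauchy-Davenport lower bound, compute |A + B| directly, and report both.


Cauchy-Davenport: |A + B| ≥ min(p, |A| + |B| - 1) for A, B nonempty in Z/pZ.
|A| = 4, |B| = 2, p = 13.
CD lower bound = min(13, 4 + 2 - 1) = min(13, 5) = 5.
Compute A + B mod 13 directly:
a = 2: 2+1=3, 2+8=10
a = 3: 3+1=4, 3+8=11
a = 7: 7+1=8, 7+8=2
a = 9: 9+1=10, 9+8=4
A + B = {2, 3, 4, 8, 10, 11}, so |A + B| = 6.
Verify: 6 ≥ 5? Yes ✓.

CD lower bound = 5, actual |A + B| = 6.


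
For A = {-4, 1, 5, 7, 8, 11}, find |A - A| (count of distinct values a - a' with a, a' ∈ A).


A - A = {a - a' : a, a' ∈ A}; |A| = 6.
Bounds: 2|A|-1 ≤ |A - A| ≤ |A|² - |A| + 1, i.e. 11 ≤ |A - A| ≤ 31.
Note: 0 ∈ A - A always (from a - a). The set is symmetric: if d ∈ A - A then -d ∈ A - A.
Enumerate nonzero differences d = a - a' with a > a' (then include -d):
Positive differences: {1, 2, 3, 4, 5, 6, 7, 9, 10, 11, 12, 15}
Full difference set: {0} ∪ (positive diffs) ∪ (negative diffs).
|A - A| = 1 + 2·12 = 25 (matches direct enumeration: 25).

|A - A| = 25


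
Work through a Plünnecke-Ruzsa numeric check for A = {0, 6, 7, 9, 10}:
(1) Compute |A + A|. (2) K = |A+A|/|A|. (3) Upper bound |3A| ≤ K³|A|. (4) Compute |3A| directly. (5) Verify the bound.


|A| = 5.
Step 1: Compute A + A by enumerating all 25 pairs.
A + A = {0, 6, 7, 9, 10, 12, 13, 14, 15, 16, 17, 18, 19, 20}, so |A + A| = 14.
Step 2: Doubling constant K = |A + A|/|A| = 14/5 = 14/5 ≈ 2.8000.
Step 3: Plünnecke-Ruzsa gives |3A| ≤ K³·|A| = (2.8000)³ · 5 ≈ 109.7600.
Step 4: Compute 3A = A + A + A directly by enumerating all triples (a,b,c) ∈ A³; |3A| = 24.
Step 5: Check 24 ≤ 109.7600? Yes ✓.

K = 14/5, Plünnecke-Ruzsa bound K³|A| ≈ 109.7600, |3A| = 24, inequality holds.


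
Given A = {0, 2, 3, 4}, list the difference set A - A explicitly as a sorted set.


A - A = {a - a' : a, a' ∈ A}.
Compute a - a' for each ordered pair (a, a'):
a = 0: 0-0=0, 0-2=-2, 0-3=-3, 0-4=-4
a = 2: 2-0=2, 2-2=0, 2-3=-1, 2-4=-2
a = 3: 3-0=3, 3-2=1, 3-3=0, 3-4=-1
a = 4: 4-0=4, 4-2=2, 4-3=1, 4-4=0
Collecting distinct values (and noting 0 appears from a-a):
A - A = {-4, -3, -2, -1, 0, 1, 2, 3, 4}
|A - A| = 9

A - A = {-4, -3, -2, -1, 0, 1, 2, 3, 4}


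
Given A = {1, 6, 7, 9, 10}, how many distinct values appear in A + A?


A + A = {a + a' : a, a' ∈ A}; |A| = 5.
General bounds: 2|A| - 1 ≤ |A + A| ≤ |A|(|A|+1)/2, i.e. 9 ≤ |A + A| ≤ 15.
Lower bound 2|A|-1 is attained iff A is an arithmetic progression.
Enumerate sums a + a' for a ≤ a' (symmetric, so this suffices):
a = 1: 1+1=2, 1+6=7, 1+7=8, 1+9=10, 1+10=11
a = 6: 6+6=12, 6+7=13, 6+9=15, 6+10=16
a = 7: 7+7=14, 7+9=16, 7+10=17
a = 9: 9+9=18, 9+10=19
a = 10: 10+10=20
Distinct sums: {2, 7, 8, 10, 11, 12, 13, 14, 15, 16, 17, 18, 19, 20}
|A + A| = 14

|A + A| = 14


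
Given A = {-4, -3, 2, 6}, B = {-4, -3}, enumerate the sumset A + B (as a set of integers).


A + B = {a + b : a ∈ A, b ∈ B}.
Enumerate all |A|·|B| = 4·2 = 8 pairs (a, b) and collect distinct sums.
a = -4: -4+-4=-8, -4+-3=-7
a = -3: -3+-4=-7, -3+-3=-6
a = 2: 2+-4=-2, 2+-3=-1
a = 6: 6+-4=2, 6+-3=3
Collecting distinct sums: A + B = {-8, -7, -6, -2, -1, 2, 3}
|A + B| = 7

A + B = {-8, -7, -6, -2, -1, 2, 3}


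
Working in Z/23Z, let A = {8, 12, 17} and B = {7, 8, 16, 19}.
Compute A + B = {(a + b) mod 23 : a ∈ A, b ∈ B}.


Work in Z/23Z: reduce every sum a + b modulo 23.
Enumerate all 12 pairs:
a = 8: 8+7=15, 8+8=16, 8+16=1, 8+19=4
a = 12: 12+7=19, 12+8=20, 12+16=5, 12+19=8
a = 17: 17+7=1, 17+8=2, 17+16=10, 17+19=13
Distinct residues collected: {1, 2, 4, 5, 8, 10, 13, 15, 16, 19, 20}
|A + B| = 11 (out of 23 total residues).

A + B = {1, 2, 4, 5, 8, 10, 13, 15, 16, 19, 20}


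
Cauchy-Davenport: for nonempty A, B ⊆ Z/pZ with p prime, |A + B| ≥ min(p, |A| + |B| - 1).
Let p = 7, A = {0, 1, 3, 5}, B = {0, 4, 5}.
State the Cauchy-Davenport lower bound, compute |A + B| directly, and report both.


Cauchy-Davenport: |A + B| ≥ min(p, |A| + |B| - 1) for A, B nonempty in Z/pZ.
|A| = 4, |B| = 3, p = 7.
CD lower bound = min(7, 4 + 3 - 1) = min(7, 6) = 6.
Compute A + B mod 7 directly:
a = 0: 0+0=0, 0+4=4, 0+5=5
a = 1: 1+0=1, 1+4=5, 1+5=6
a = 3: 3+0=3, 3+4=0, 3+5=1
a = 5: 5+0=5, 5+4=2, 5+5=3
A + B = {0, 1, 2, 3, 4, 5, 6}, so |A + B| = 7.
Verify: 7 ≥ 6? Yes ✓.

CD lower bound = 6, actual |A + B| = 7.


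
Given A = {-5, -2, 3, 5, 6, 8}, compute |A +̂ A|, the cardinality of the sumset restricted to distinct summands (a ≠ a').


Restricted sumset: A +̂ A = {a + a' : a ∈ A, a' ∈ A, a ≠ a'}.
Equivalently, take A + A and drop any sum 2a that is achievable ONLY as a + a for a ∈ A (i.e. sums representable only with equal summands).
Enumerate pairs (a, a') with a < a' (symmetric, so each unordered pair gives one sum; this covers all a ≠ a'):
  -5 + -2 = -7
  -5 + 3 = -2
  -5 + 5 = 0
  -5 + 6 = 1
  -5 + 8 = 3
  -2 + 3 = 1
  -2 + 5 = 3
  -2 + 6 = 4
  -2 + 8 = 6
  3 + 5 = 8
  3 + 6 = 9
  3 + 8 = 11
  5 + 6 = 11
  5 + 8 = 13
  6 + 8 = 14
Collected distinct sums: {-7, -2, 0, 1, 3, 4, 6, 8, 9, 11, 13, 14}
|A +̂ A| = 12
(Reference bound: |A +̂ A| ≥ 2|A| - 3 for |A| ≥ 2, with |A| = 6 giving ≥ 9.)

|A +̂ A| = 12


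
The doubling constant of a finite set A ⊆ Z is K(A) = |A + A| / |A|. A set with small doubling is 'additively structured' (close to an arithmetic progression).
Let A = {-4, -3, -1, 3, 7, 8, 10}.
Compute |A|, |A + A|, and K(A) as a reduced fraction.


|A| = 7.
Compute A + A by enumerating all 49 pairs.
A + A = {-8, -7, -6, -5, -4, -2, -1, 0, 2, 3, 4, 5, 6, 7, 9, 10, 11, 13, 14, 15, 16, 17, 18, 20}, so |A + A| = 24.
K = |A + A| / |A| = 24/7 (already in lowest terms) ≈ 3.4286.
Reference: AP of size 7 gives K = 13/7 ≈ 1.8571; a fully generic set of size 7 gives K ≈ 4.0000.

|A| = 7, |A + A| = 24, K = 24/7.


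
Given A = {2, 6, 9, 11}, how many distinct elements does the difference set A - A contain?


A - A = {a - a' : a, a' ∈ A}; |A| = 4.
Bounds: 2|A|-1 ≤ |A - A| ≤ |A|² - |A| + 1, i.e. 7 ≤ |A - A| ≤ 13.
Note: 0 ∈ A - A always (from a - a). The set is symmetric: if d ∈ A - A then -d ∈ A - A.
Enumerate nonzero differences d = a - a' with a > a' (then include -d):
Positive differences: {2, 3, 4, 5, 7, 9}
Full difference set: {0} ∪ (positive diffs) ∪ (negative diffs).
|A - A| = 1 + 2·6 = 13 (matches direct enumeration: 13).

|A - A| = 13


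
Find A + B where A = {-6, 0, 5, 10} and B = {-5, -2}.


A + B = {a + b : a ∈ A, b ∈ B}.
Enumerate all |A|·|B| = 4·2 = 8 pairs (a, b) and collect distinct sums.
a = -6: -6+-5=-11, -6+-2=-8
a = 0: 0+-5=-5, 0+-2=-2
a = 5: 5+-5=0, 5+-2=3
a = 10: 10+-5=5, 10+-2=8
Collecting distinct sums: A + B = {-11, -8, -5, -2, 0, 3, 5, 8}
|A + B| = 8

A + B = {-11, -8, -5, -2, 0, 3, 5, 8}


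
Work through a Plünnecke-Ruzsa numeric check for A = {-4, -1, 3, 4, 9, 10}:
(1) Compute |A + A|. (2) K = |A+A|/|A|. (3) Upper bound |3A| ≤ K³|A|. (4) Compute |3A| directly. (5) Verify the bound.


|A| = 6.
Step 1: Compute A + A by enumerating all 36 pairs.
A + A = {-8, -5, -2, -1, 0, 2, 3, 5, 6, 7, 8, 9, 12, 13, 14, 18, 19, 20}, so |A + A| = 18.
Step 2: Doubling constant K = |A + A|/|A| = 18/6 = 18/6 ≈ 3.0000.
Step 3: Plünnecke-Ruzsa gives |3A| ≤ K³·|A| = (3.0000)³ · 6 ≈ 162.0000.
Step 4: Compute 3A = A + A + A directly by enumerating all triples (a,b,c) ∈ A³; |3A| = 35.
Step 5: Check 35 ≤ 162.0000? Yes ✓.

K = 18/6, Plünnecke-Ruzsa bound K³|A| ≈ 162.0000, |3A| = 35, inequality holds.


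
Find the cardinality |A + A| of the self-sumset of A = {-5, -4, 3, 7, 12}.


A + A = {a + a' : a, a' ∈ A}; |A| = 5.
General bounds: 2|A| - 1 ≤ |A + A| ≤ |A|(|A|+1)/2, i.e. 9 ≤ |A + A| ≤ 15.
Lower bound 2|A|-1 is attained iff A is an arithmetic progression.
Enumerate sums a + a' for a ≤ a' (symmetric, so this suffices):
a = -5: -5+-5=-10, -5+-4=-9, -5+3=-2, -5+7=2, -5+12=7
a = -4: -4+-4=-8, -4+3=-1, -4+7=3, -4+12=8
a = 3: 3+3=6, 3+7=10, 3+12=15
a = 7: 7+7=14, 7+12=19
a = 12: 12+12=24
Distinct sums: {-10, -9, -8, -2, -1, 2, 3, 6, 7, 8, 10, 14, 15, 19, 24}
|A + A| = 15

|A + A| = 15


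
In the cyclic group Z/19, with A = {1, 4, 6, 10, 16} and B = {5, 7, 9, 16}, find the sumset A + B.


Work in Z/19Z: reduce every sum a + b modulo 19.
Enumerate all 20 pairs:
a = 1: 1+5=6, 1+7=8, 1+9=10, 1+16=17
a = 4: 4+5=9, 4+7=11, 4+9=13, 4+16=1
a = 6: 6+5=11, 6+7=13, 6+9=15, 6+16=3
a = 10: 10+5=15, 10+7=17, 10+9=0, 10+16=7
a = 16: 16+5=2, 16+7=4, 16+9=6, 16+16=13
Distinct residues collected: {0, 1, 2, 3, 4, 6, 7, 8, 9, 10, 11, 13, 15, 17}
|A + B| = 14 (out of 19 total residues).

A + B = {0, 1, 2, 3, 4, 6, 7, 8, 9, 10, 11, 13, 15, 17}


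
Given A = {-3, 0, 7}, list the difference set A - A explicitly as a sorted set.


A - A = {a - a' : a, a' ∈ A}.
Compute a - a' for each ordered pair (a, a'):
a = -3: -3--3=0, -3-0=-3, -3-7=-10
a = 0: 0--3=3, 0-0=0, 0-7=-7
a = 7: 7--3=10, 7-0=7, 7-7=0
Collecting distinct values (and noting 0 appears from a-a):
A - A = {-10, -7, -3, 0, 3, 7, 10}
|A - A| = 7

A - A = {-10, -7, -3, 0, 3, 7, 10}


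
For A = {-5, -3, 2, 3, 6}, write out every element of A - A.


A - A = {a - a' : a, a' ∈ A}.
Compute a - a' for each ordered pair (a, a'):
a = -5: -5--5=0, -5--3=-2, -5-2=-7, -5-3=-8, -5-6=-11
a = -3: -3--5=2, -3--3=0, -3-2=-5, -3-3=-6, -3-6=-9
a = 2: 2--5=7, 2--3=5, 2-2=0, 2-3=-1, 2-6=-4
a = 3: 3--5=8, 3--3=6, 3-2=1, 3-3=0, 3-6=-3
a = 6: 6--5=11, 6--3=9, 6-2=4, 6-3=3, 6-6=0
Collecting distinct values (and noting 0 appears from a-a):
A - A = {-11, -9, -8, -7, -6, -5, -4, -3, -2, -1, 0, 1, 2, 3, 4, 5, 6, 7, 8, 9, 11}
|A - A| = 21

A - A = {-11, -9, -8, -7, -6, -5, -4, -3, -2, -1, 0, 1, 2, 3, 4, 5, 6, 7, 8, 9, 11}


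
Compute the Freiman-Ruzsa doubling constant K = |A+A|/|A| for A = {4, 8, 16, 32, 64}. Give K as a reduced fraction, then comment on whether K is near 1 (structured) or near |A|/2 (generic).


|A| = 5.
Compute A + A by enumerating all 25 pairs.
A + A = {8, 12, 16, 20, 24, 32, 36, 40, 48, 64, 68, 72, 80, 96, 128}, so |A + A| = 15.
K = |A + A| / |A| = 15/5 = 3/1 ≈ 3.0000.
Reference: AP of size 5 gives K = 9/5 ≈ 1.8000; a fully generic set of size 5 gives K ≈ 3.0000.

|A| = 5, |A + A| = 15, K = 15/5 = 3/1.


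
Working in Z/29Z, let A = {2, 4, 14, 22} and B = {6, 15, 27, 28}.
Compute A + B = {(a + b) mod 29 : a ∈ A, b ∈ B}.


Work in Z/29Z: reduce every sum a + b modulo 29.
Enumerate all 16 pairs:
a = 2: 2+6=8, 2+15=17, 2+27=0, 2+28=1
a = 4: 4+6=10, 4+15=19, 4+27=2, 4+28=3
a = 14: 14+6=20, 14+15=0, 14+27=12, 14+28=13
a = 22: 22+6=28, 22+15=8, 22+27=20, 22+28=21
Distinct residues collected: {0, 1, 2, 3, 8, 10, 12, 13, 17, 19, 20, 21, 28}
|A + B| = 13 (out of 29 total residues).

A + B = {0, 1, 2, 3, 8, 10, 12, 13, 17, 19, 20, 21, 28}


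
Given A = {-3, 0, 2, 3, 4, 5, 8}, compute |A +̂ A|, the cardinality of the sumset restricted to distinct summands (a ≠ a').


Restricted sumset: A +̂ A = {a + a' : a ∈ A, a' ∈ A, a ≠ a'}.
Equivalently, take A + A and drop any sum 2a that is achievable ONLY as a + a for a ∈ A (i.e. sums representable only with equal summands).
Enumerate pairs (a, a') with a < a' (symmetric, so each unordered pair gives one sum; this covers all a ≠ a'):
  -3 + 0 = -3
  -3 + 2 = -1
  -3 + 3 = 0
  -3 + 4 = 1
  -3 + 5 = 2
  -3 + 8 = 5
  0 + 2 = 2
  0 + 3 = 3
  0 + 4 = 4
  0 + 5 = 5
  0 + 8 = 8
  2 + 3 = 5
  2 + 4 = 6
  2 + 5 = 7
  2 + 8 = 10
  3 + 4 = 7
  3 + 5 = 8
  3 + 8 = 11
  4 + 5 = 9
  4 + 8 = 12
  5 + 8 = 13
Collected distinct sums: {-3, -1, 0, 1, 2, 3, 4, 5, 6, 7, 8, 9, 10, 11, 12, 13}
|A +̂ A| = 16
(Reference bound: |A +̂ A| ≥ 2|A| - 3 for |A| ≥ 2, with |A| = 7 giving ≥ 11.)

|A +̂ A| = 16


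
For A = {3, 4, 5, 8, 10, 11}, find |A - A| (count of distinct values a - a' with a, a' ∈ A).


A - A = {a - a' : a, a' ∈ A}; |A| = 6.
Bounds: 2|A|-1 ≤ |A - A| ≤ |A|² - |A| + 1, i.e. 11 ≤ |A - A| ≤ 31.
Note: 0 ∈ A - A always (from a - a). The set is symmetric: if d ∈ A - A then -d ∈ A - A.
Enumerate nonzero differences d = a - a' with a > a' (then include -d):
Positive differences: {1, 2, 3, 4, 5, 6, 7, 8}
Full difference set: {0} ∪ (positive diffs) ∪ (negative diffs).
|A - A| = 1 + 2·8 = 17 (matches direct enumeration: 17).

|A - A| = 17


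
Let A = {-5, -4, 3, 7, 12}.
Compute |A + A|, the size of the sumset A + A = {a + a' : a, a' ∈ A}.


A + A = {a + a' : a, a' ∈ A}; |A| = 5.
General bounds: 2|A| - 1 ≤ |A + A| ≤ |A|(|A|+1)/2, i.e. 9 ≤ |A + A| ≤ 15.
Lower bound 2|A|-1 is attained iff A is an arithmetic progression.
Enumerate sums a + a' for a ≤ a' (symmetric, so this suffices):
a = -5: -5+-5=-10, -5+-4=-9, -5+3=-2, -5+7=2, -5+12=7
a = -4: -4+-4=-8, -4+3=-1, -4+7=3, -4+12=8
a = 3: 3+3=6, 3+7=10, 3+12=15
a = 7: 7+7=14, 7+12=19
a = 12: 12+12=24
Distinct sums: {-10, -9, -8, -2, -1, 2, 3, 6, 7, 8, 10, 14, 15, 19, 24}
|A + A| = 15

|A + A| = 15


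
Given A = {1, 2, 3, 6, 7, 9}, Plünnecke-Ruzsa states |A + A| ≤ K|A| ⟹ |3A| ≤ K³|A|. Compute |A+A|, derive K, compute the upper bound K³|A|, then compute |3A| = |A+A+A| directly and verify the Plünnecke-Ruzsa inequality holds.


|A| = 6.
Step 1: Compute A + A by enumerating all 36 pairs.
A + A = {2, 3, 4, 5, 6, 7, 8, 9, 10, 11, 12, 13, 14, 15, 16, 18}, so |A + A| = 16.
Step 2: Doubling constant K = |A + A|/|A| = 16/6 = 16/6 ≈ 2.6667.
Step 3: Plünnecke-Ruzsa gives |3A| ≤ K³·|A| = (2.6667)³ · 6 ≈ 113.7778.
Step 4: Compute 3A = A + A + A directly by enumerating all triples (a,b,c) ∈ A³; |3A| = 24.
Step 5: Check 24 ≤ 113.7778? Yes ✓.

K = 16/6, Plünnecke-Ruzsa bound K³|A| ≈ 113.7778, |3A| = 24, inequality holds.


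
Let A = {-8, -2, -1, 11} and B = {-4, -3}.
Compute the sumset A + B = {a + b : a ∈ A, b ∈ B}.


A + B = {a + b : a ∈ A, b ∈ B}.
Enumerate all |A|·|B| = 4·2 = 8 pairs (a, b) and collect distinct sums.
a = -8: -8+-4=-12, -8+-3=-11
a = -2: -2+-4=-6, -2+-3=-5
a = -1: -1+-4=-5, -1+-3=-4
a = 11: 11+-4=7, 11+-3=8
Collecting distinct sums: A + B = {-12, -11, -6, -5, -4, 7, 8}
|A + B| = 7

A + B = {-12, -11, -6, -5, -4, 7, 8}


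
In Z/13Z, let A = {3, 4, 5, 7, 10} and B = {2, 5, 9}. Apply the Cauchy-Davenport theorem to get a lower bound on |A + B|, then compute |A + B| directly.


Cauchy-Davenport: |A + B| ≥ min(p, |A| + |B| - 1) for A, B nonempty in Z/pZ.
|A| = 5, |B| = 3, p = 13.
CD lower bound = min(13, 5 + 3 - 1) = min(13, 7) = 7.
Compute A + B mod 13 directly:
a = 3: 3+2=5, 3+5=8, 3+9=12
a = 4: 4+2=6, 4+5=9, 4+9=0
a = 5: 5+2=7, 5+5=10, 5+9=1
a = 7: 7+2=9, 7+5=12, 7+9=3
a = 10: 10+2=12, 10+5=2, 10+9=6
A + B = {0, 1, 2, 3, 5, 6, 7, 8, 9, 10, 12}, so |A + B| = 11.
Verify: 11 ≥ 7? Yes ✓.

CD lower bound = 7, actual |A + B| = 11.


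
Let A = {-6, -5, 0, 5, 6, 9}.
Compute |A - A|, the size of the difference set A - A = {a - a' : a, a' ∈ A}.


A - A = {a - a' : a, a' ∈ A}; |A| = 6.
Bounds: 2|A|-1 ≤ |A - A| ≤ |A|² - |A| + 1, i.e. 11 ≤ |A - A| ≤ 31.
Note: 0 ∈ A - A always (from a - a). The set is symmetric: if d ∈ A - A then -d ∈ A - A.
Enumerate nonzero differences d = a - a' with a > a' (then include -d):
Positive differences: {1, 3, 4, 5, 6, 9, 10, 11, 12, 14, 15}
Full difference set: {0} ∪ (positive diffs) ∪ (negative diffs).
|A - A| = 1 + 2·11 = 23 (matches direct enumeration: 23).

|A - A| = 23


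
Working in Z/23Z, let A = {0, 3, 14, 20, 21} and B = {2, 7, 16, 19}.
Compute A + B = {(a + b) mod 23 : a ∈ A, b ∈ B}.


Work in Z/23Z: reduce every sum a + b modulo 23.
Enumerate all 20 pairs:
a = 0: 0+2=2, 0+7=7, 0+16=16, 0+19=19
a = 3: 3+2=5, 3+7=10, 3+16=19, 3+19=22
a = 14: 14+2=16, 14+7=21, 14+16=7, 14+19=10
a = 20: 20+2=22, 20+7=4, 20+16=13, 20+19=16
a = 21: 21+2=0, 21+7=5, 21+16=14, 21+19=17
Distinct residues collected: {0, 2, 4, 5, 7, 10, 13, 14, 16, 17, 19, 21, 22}
|A + B| = 13 (out of 23 total residues).

A + B = {0, 2, 4, 5, 7, 10, 13, 14, 16, 17, 19, 21, 22}


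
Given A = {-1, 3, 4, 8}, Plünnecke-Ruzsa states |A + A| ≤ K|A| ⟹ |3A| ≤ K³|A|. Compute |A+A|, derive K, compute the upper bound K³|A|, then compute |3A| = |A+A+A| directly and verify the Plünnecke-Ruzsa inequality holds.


|A| = 4.
Step 1: Compute A + A by enumerating all 16 pairs.
A + A = {-2, 2, 3, 6, 7, 8, 11, 12, 16}, so |A + A| = 9.
Step 2: Doubling constant K = |A + A|/|A| = 9/4 = 9/4 ≈ 2.2500.
Step 3: Plünnecke-Ruzsa gives |3A| ≤ K³·|A| = (2.2500)³ · 4 ≈ 45.5625.
Step 4: Compute 3A = A + A + A directly by enumerating all triples (a,b,c) ∈ A³; |3A| = 16.
Step 5: Check 16 ≤ 45.5625? Yes ✓.

K = 9/4, Plünnecke-Ruzsa bound K³|A| ≈ 45.5625, |3A| = 16, inequality holds.


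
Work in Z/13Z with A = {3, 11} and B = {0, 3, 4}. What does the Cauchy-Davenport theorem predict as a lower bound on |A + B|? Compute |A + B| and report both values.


Cauchy-Davenport: |A + B| ≥ min(p, |A| + |B| - 1) for A, B nonempty in Z/pZ.
|A| = 2, |B| = 3, p = 13.
CD lower bound = min(13, 2 + 3 - 1) = min(13, 4) = 4.
Compute A + B mod 13 directly:
a = 3: 3+0=3, 3+3=6, 3+4=7
a = 11: 11+0=11, 11+3=1, 11+4=2
A + B = {1, 2, 3, 6, 7, 11}, so |A + B| = 6.
Verify: 6 ≥ 4? Yes ✓.

CD lower bound = 4, actual |A + B| = 6.


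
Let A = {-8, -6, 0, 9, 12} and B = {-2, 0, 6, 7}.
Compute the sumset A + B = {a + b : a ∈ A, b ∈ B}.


A + B = {a + b : a ∈ A, b ∈ B}.
Enumerate all |A|·|B| = 5·4 = 20 pairs (a, b) and collect distinct sums.
a = -8: -8+-2=-10, -8+0=-8, -8+6=-2, -8+7=-1
a = -6: -6+-2=-8, -6+0=-6, -6+6=0, -6+7=1
a = 0: 0+-2=-2, 0+0=0, 0+6=6, 0+7=7
a = 9: 9+-2=7, 9+0=9, 9+6=15, 9+7=16
a = 12: 12+-2=10, 12+0=12, 12+6=18, 12+7=19
Collecting distinct sums: A + B = {-10, -8, -6, -2, -1, 0, 1, 6, 7, 9, 10, 12, 15, 16, 18, 19}
|A + B| = 16

A + B = {-10, -8, -6, -2, -1, 0, 1, 6, 7, 9, 10, 12, 15, 16, 18, 19}


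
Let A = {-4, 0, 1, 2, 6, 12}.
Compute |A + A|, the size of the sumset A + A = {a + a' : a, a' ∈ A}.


A + A = {a + a' : a, a' ∈ A}; |A| = 6.
General bounds: 2|A| - 1 ≤ |A + A| ≤ |A|(|A|+1)/2, i.e. 11 ≤ |A + A| ≤ 21.
Lower bound 2|A|-1 is attained iff A is an arithmetic progression.
Enumerate sums a + a' for a ≤ a' (symmetric, so this suffices):
a = -4: -4+-4=-8, -4+0=-4, -4+1=-3, -4+2=-2, -4+6=2, -4+12=8
a = 0: 0+0=0, 0+1=1, 0+2=2, 0+6=6, 0+12=12
a = 1: 1+1=2, 1+2=3, 1+6=7, 1+12=13
a = 2: 2+2=4, 2+6=8, 2+12=14
a = 6: 6+6=12, 6+12=18
a = 12: 12+12=24
Distinct sums: {-8, -4, -3, -2, 0, 1, 2, 3, 4, 6, 7, 8, 12, 13, 14, 18, 24}
|A + A| = 17

|A + A| = 17


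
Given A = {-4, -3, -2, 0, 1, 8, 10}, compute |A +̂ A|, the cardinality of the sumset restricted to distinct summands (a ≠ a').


Restricted sumset: A +̂ A = {a + a' : a ∈ A, a' ∈ A, a ≠ a'}.
Equivalently, take A + A and drop any sum 2a that is achievable ONLY as a + a for a ∈ A (i.e. sums representable only with equal summands).
Enumerate pairs (a, a') with a < a' (symmetric, so each unordered pair gives one sum; this covers all a ≠ a'):
  -4 + -3 = -7
  -4 + -2 = -6
  -4 + 0 = -4
  -4 + 1 = -3
  -4 + 8 = 4
  -4 + 10 = 6
  -3 + -2 = -5
  -3 + 0 = -3
  -3 + 1 = -2
  -3 + 8 = 5
  -3 + 10 = 7
  -2 + 0 = -2
  -2 + 1 = -1
  -2 + 8 = 6
  -2 + 10 = 8
  0 + 1 = 1
  0 + 8 = 8
  0 + 10 = 10
  1 + 8 = 9
  1 + 10 = 11
  8 + 10 = 18
Collected distinct sums: {-7, -6, -5, -4, -3, -2, -1, 1, 4, 5, 6, 7, 8, 9, 10, 11, 18}
|A +̂ A| = 17
(Reference bound: |A +̂ A| ≥ 2|A| - 3 for |A| ≥ 2, with |A| = 7 giving ≥ 11.)

|A +̂ A| = 17


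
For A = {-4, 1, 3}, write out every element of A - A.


A - A = {a - a' : a, a' ∈ A}.
Compute a - a' for each ordered pair (a, a'):
a = -4: -4--4=0, -4-1=-5, -4-3=-7
a = 1: 1--4=5, 1-1=0, 1-3=-2
a = 3: 3--4=7, 3-1=2, 3-3=0
Collecting distinct values (and noting 0 appears from a-a):
A - A = {-7, -5, -2, 0, 2, 5, 7}
|A - A| = 7

A - A = {-7, -5, -2, 0, 2, 5, 7}


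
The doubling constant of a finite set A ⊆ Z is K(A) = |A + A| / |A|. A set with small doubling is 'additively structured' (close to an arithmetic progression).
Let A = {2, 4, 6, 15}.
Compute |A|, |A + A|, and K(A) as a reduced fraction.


|A| = 4.
Compute A + A by enumerating all 16 pairs.
A + A = {4, 6, 8, 10, 12, 17, 19, 21, 30}, so |A + A| = 9.
K = |A + A| / |A| = 9/4 (already in lowest terms) ≈ 2.2500.
Reference: AP of size 4 gives K = 7/4 ≈ 1.7500; a fully generic set of size 4 gives K ≈ 2.5000.

|A| = 4, |A + A| = 9, K = 9/4.


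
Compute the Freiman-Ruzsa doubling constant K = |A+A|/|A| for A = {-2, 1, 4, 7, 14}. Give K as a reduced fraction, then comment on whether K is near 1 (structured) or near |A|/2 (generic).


|A| = 5.
Compute A + A by enumerating all 25 pairs.
A + A = {-4, -1, 2, 5, 8, 11, 12, 14, 15, 18, 21, 28}, so |A + A| = 12.
K = |A + A| / |A| = 12/5 (already in lowest terms) ≈ 2.4000.
Reference: AP of size 5 gives K = 9/5 ≈ 1.8000; a fully generic set of size 5 gives K ≈ 3.0000.

|A| = 5, |A + A| = 12, K = 12/5.


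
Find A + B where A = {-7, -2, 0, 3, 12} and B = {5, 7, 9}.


A + B = {a + b : a ∈ A, b ∈ B}.
Enumerate all |A|·|B| = 5·3 = 15 pairs (a, b) and collect distinct sums.
a = -7: -7+5=-2, -7+7=0, -7+9=2
a = -2: -2+5=3, -2+7=5, -2+9=7
a = 0: 0+5=5, 0+7=7, 0+9=9
a = 3: 3+5=8, 3+7=10, 3+9=12
a = 12: 12+5=17, 12+7=19, 12+9=21
Collecting distinct sums: A + B = {-2, 0, 2, 3, 5, 7, 8, 9, 10, 12, 17, 19, 21}
|A + B| = 13

A + B = {-2, 0, 2, 3, 5, 7, 8, 9, 10, 12, 17, 19, 21}


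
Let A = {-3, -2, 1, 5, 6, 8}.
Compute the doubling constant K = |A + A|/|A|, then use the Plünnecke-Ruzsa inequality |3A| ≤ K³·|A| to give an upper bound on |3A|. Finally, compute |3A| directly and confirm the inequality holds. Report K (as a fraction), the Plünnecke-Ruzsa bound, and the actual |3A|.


|A| = 6.
Step 1: Compute A + A by enumerating all 36 pairs.
A + A = {-6, -5, -4, -2, -1, 2, 3, 4, 5, 6, 7, 9, 10, 11, 12, 13, 14, 16}, so |A + A| = 18.
Step 2: Doubling constant K = |A + A|/|A| = 18/6 = 18/6 ≈ 3.0000.
Step 3: Plünnecke-Ruzsa gives |3A| ≤ K³·|A| = (3.0000)³ · 6 ≈ 162.0000.
Step 4: Compute 3A = A + A + A directly by enumerating all triples (a,b,c) ∈ A³; |3A| = 32.
Step 5: Check 32 ≤ 162.0000? Yes ✓.

K = 18/6, Plünnecke-Ruzsa bound K³|A| ≈ 162.0000, |3A| = 32, inequality holds.


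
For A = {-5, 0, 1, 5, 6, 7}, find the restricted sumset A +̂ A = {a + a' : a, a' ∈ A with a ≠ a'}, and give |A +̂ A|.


Restricted sumset: A +̂ A = {a + a' : a ∈ A, a' ∈ A, a ≠ a'}.
Equivalently, take A + A and drop any sum 2a that is achievable ONLY as a + a for a ∈ A (i.e. sums representable only with equal summands).
Enumerate pairs (a, a') with a < a' (symmetric, so each unordered pair gives one sum; this covers all a ≠ a'):
  -5 + 0 = -5
  -5 + 1 = -4
  -5 + 5 = 0
  -5 + 6 = 1
  -5 + 7 = 2
  0 + 1 = 1
  0 + 5 = 5
  0 + 6 = 6
  0 + 7 = 7
  1 + 5 = 6
  1 + 6 = 7
  1 + 7 = 8
  5 + 6 = 11
  5 + 7 = 12
  6 + 7 = 13
Collected distinct sums: {-5, -4, 0, 1, 2, 5, 6, 7, 8, 11, 12, 13}
|A +̂ A| = 12
(Reference bound: |A +̂ A| ≥ 2|A| - 3 for |A| ≥ 2, with |A| = 6 giving ≥ 9.)

|A +̂ A| = 12


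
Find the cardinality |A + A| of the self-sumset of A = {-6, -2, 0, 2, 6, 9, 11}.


A + A = {a + a' : a, a' ∈ A}; |A| = 7.
General bounds: 2|A| - 1 ≤ |A + A| ≤ |A|(|A|+1)/2, i.e. 13 ≤ |A + A| ≤ 28.
Lower bound 2|A|-1 is attained iff A is an arithmetic progression.
Enumerate sums a + a' for a ≤ a' (symmetric, so this suffices):
a = -6: -6+-6=-12, -6+-2=-8, -6+0=-6, -6+2=-4, -6+6=0, -6+9=3, -6+11=5
a = -2: -2+-2=-4, -2+0=-2, -2+2=0, -2+6=4, -2+9=7, -2+11=9
a = 0: 0+0=0, 0+2=2, 0+6=6, 0+9=9, 0+11=11
a = 2: 2+2=4, 2+6=8, 2+9=11, 2+11=13
a = 6: 6+6=12, 6+9=15, 6+11=17
a = 9: 9+9=18, 9+11=20
a = 11: 11+11=22
Distinct sums: {-12, -8, -6, -4, -2, 0, 2, 3, 4, 5, 6, 7, 8, 9, 11, 12, 13, 15, 17, 18, 20, 22}
|A + A| = 22

|A + A| = 22


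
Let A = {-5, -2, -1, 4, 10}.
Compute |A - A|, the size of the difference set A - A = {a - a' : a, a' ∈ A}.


A - A = {a - a' : a, a' ∈ A}; |A| = 5.
Bounds: 2|A|-1 ≤ |A - A| ≤ |A|² - |A| + 1, i.e. 9 ≤ |A - A| ≤ 21.
Note: 0 ∈ A - A always (from a - a). The set is symmetric: if d ∈ A - A then -d ∈ A - A.
Enumerate nonzero differences d = a - a' with a > a' (then include -d):
Positive differences: {1, 3, 4, 5, 6, 9, 11, 12, 15}
Full difference set: {0} ∪ (positive diffs) ∪ (negative diffs).
|A - A| = 1 + 2·9 = 19 (matches direct enumeration: 19).

|A - A| = 19


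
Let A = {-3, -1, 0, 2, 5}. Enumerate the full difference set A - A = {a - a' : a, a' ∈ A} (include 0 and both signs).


A - A = {a - a' : a, a' ∈ A}.
Compute a - a' for each ordered pair (a, a'):
a = -3: -3--3=0, -3--1=-2, -3-0=-3, -3-2=-5, -3-5=-8
a = -1: -1--3=2, -1--1=0, -1-0=-1, -1-2=-3, -1-5=-6
a = 0: 0--3=3, 0--1=1, 0-0=0, 0-2=-2, 0-5=-5
a = 2: 2--3=5, 2--1=3, 2-0=2, 2-2=0, 2-5=-3
a = 5: 5--3=8, 5--1=6, 5-0=5, 5-2=3, 5-5=0
Collecting distinct values (and noting 0 appears from a-a):
A - A = {-8, -6, -5, -3, -2, -1, 0, 1, 2, 3, 5, 6, 8}
|A - A| = 13

A - A = {-8, -6, -5, -3, -2, -1, 0, 1, 2, 3, 5, 6, 8}


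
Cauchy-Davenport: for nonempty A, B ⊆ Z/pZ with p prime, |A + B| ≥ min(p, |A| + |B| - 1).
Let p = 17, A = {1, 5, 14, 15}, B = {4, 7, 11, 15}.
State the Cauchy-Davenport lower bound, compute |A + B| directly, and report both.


Cauchy-Davenport: |A + B| ≥ min(p, |A| + |B| - 1) for A, B nonempty in Z/pZ.
|A| = 4, |B| = 4, p = 17.
CD lower bound = min(17, 4 + 4 - 1) = min(17, 7) = 7.
Compute A + B mod 17 directly:
a = 1: 1+4=5, 1+7=8, 1+11=12, 1+15=16
a = 5: 5+4=9, 5+7=12, 5+11=16, 5+15=3
a = 14: 14+4=1, 14+7=4, 14+11=8, 14+15=12
a = 15: 15+4=2, 15+7=5, 15+11=9, 15+15=13
A + B = {1, 2, 3, 4, 5, 8, 9, 12, 13, 16}, so |A + B| = 10.
Verify: 10 ≥ 7? Yes ✓.

CD lower bound = 7, actual |A + B| = 10.


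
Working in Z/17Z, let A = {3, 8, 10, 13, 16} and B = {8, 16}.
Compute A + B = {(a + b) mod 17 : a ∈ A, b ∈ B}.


Work in Z/17Z: reduce every sum a + b modulo 17.
Enumerate all 10 pairs:
a = 3: 3+8=11, 3+16=2
a = 8: 8+8=16, 8+16=7
a = 10: 10+8=1, 10+16=9
a = 13: 13+8=4, 13+16=12
a = 16: 16+8=7, 16+16=15
Distinct residues collected: {1, 2, 4, 7, 9, 11, 12, 15, 16}
|A + B| = 9 (out of 17 total residues).

A + B = {1, 2, 4, 7, 9, 11, 12, 15, 16}


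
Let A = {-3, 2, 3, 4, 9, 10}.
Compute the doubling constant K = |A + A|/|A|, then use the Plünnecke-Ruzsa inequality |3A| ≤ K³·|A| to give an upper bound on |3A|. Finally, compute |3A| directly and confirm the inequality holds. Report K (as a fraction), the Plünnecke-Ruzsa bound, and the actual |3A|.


|A| = 6.
Step 1: Compute A + A by enumerating all 36 pairs.
A + A = {-6, -1, 0, 1, 4, 5, 6, 7, 8, 11, 12, 13, 14, 18, 19, 20}, so |A + A| = 16.
Step 2: Doubling constant K = |A + A|/|A| = 16/6 = 16/6 ≈ 2.6667.
Step 3: Plünnecke-Ruzsa gives |3A| ≤ K³·|A| = (2.6667)³ · 6 ≈ 113.7778.
Step 4: Compute 3A = A + A + A directly by enumerating all triples (a,b,c) ∈ A³; |3A| = 31.
Step 5: Check 31 ≤ 113.7778? Yes ✓.

K = 16/6, Plünnecke-Ruzsa bound K³|A| ≈ 113.7778, |3A| = 31, inequality holds.


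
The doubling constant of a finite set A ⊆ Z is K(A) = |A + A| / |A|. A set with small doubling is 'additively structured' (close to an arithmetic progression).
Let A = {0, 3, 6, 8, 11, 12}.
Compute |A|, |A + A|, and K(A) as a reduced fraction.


|A| = 6.
Compute A + A by enumerating all 36 pairs.
A + A = {0, 3, 6, 8, 9, 11, 12, 14, 15, 16, 17, 18, 19, 20, 22, 23, 24}, so |A + A| = 17.
K = |A + A| / |A| = 17/6 (already in lowest terms) ≈ 2.8333.
Reference: AP of size 6 gives K = 11/6 ≈ 1.8333; a fully generic set of size 6 gives K ≈ 3.5000.

|A| = 6, |A + A| = 17, K = 17/6.


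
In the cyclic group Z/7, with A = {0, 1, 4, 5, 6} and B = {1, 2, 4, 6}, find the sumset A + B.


Work in Z/7Z: reduce every sum a + b modulo 7.
Enumerate all 20 pairs:
a = 0: 0+1=1, 0+2=2, 0+4=4, 0+6=6
a = 1: 1+1=2, 1+2=3, 1+4=5, 1+6=0
a = 4: 4+1=5, 4+2=6, 4+4=1, 4+6=3
a = 5: 5+1=6, 5+2=0, 5+4=2, 5+6=4
a = 6: 6+1=0, 6+2=1, 6+4=3, 6+6=5
Distinct residues collected: {0, 1, 2, 3, 4, 5, 6}
|A + B| = 7 (out of 7 total residues).

A + B = {0, 1, 2, 3, 4, 5, 6}


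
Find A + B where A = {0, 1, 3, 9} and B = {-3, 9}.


A + B = {a + b : a ∈ A, b ∈ B}.
Enumerate all |A|·|B| = 4·2 = 8 pairs (a, b) and collect distinct sums.
a = 0: 0+-3=-3, 0+9=9
a = 1: 1+-3=-2, 1+9=10
a = 3: 3+-3=0, 3+9=12
a = 9: 9+-3=6, 9+9=18
Collecting distinct sums: A + B = {-3, -2, 0, 6, 9, 10, 12, 18}
|A + B| = 8

A + B = {-3, -2, 0, 6, 9, 10, 12, 18}


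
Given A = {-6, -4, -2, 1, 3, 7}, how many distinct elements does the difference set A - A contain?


A - A = {a - a' : a, a' ∈ A}; |A| = 6.
Bounds: 2|A|-1 ≤ |A - A| ≤ |A|² - |A| + 1, i.e. 11 ≤ |A - A| ≤ 31.
Note: 0 ∈ A - A always (from a - a). The set is symmetric: if d ∈ A - A then -d ∈ A - A.
Enumerate nonzero differences d = a - a' with a > a' (then include -d):
Positive differences: {2, 3, 4, 5, 6, 7, 9, 11, 13}
Full difference set: {0} ∪ (positive diffs) ∪ (negative diffs).
|A - A| = 1 + 2·9 = 19 (matches direct enumeration: 19).

|A - A| = 19


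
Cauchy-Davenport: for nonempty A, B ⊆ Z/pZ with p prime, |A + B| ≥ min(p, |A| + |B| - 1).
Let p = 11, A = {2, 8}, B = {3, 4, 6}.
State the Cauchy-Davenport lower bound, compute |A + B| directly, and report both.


Cauchy-Davenport: |A + B| ≥ min(p, |A| + |B| - 1) for A, B nonempty in Z/pZ.
|A| = 2, |B| = 3, p = 11.
CD lower bound = min(11, 2 + 3 - 1) = min(11, 4) = 4.
Compute A + B mod 11 directly:
a = 2: 2+3=5, 2+4=6, 2+6=8
a = 8: 8+3=0, 8+4=1, 8+6=3
A + B = {0, 1, 3, 5, 6, 8}, so |A + B| = 6.
Verify: 6 ≥ 4? Yes ✓.

CD lower bound = 4, actual |A + B| = 6.


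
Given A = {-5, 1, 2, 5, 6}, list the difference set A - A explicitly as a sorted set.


A - A = {a - a' : a, a' ∈ A}.
Compute a - a' for each ordered pair (a, a'):
a = -5: -5--5=0, -5-1=-6, -5-2=-7, -5-5=-10, -5-6=-11
a = 1: 1--5=6, 1-1=0, 1-2=-1, 1-5=-4, 1-6=-5
a = 2: 2--5=7, 2-1=1, 2-2=0, 2-5=-3, 2-6=-4
a = 5: 5--5=10, 5-1=4, 5-2=3, 5-5=0, 5-6=-1
a = 6: 6--5=11, 6-1=5, 6-2=4, 6-5=1, 6-6=0
Collecting distinct values (and noting 0 appears from a-a):
A - A = {-11, -10, -7, -6, -5, -4, -3, -1, 0, 1, 3, 4, 5, 6, 7, 10, 11}
|A - A| = 17

A - A = {-11, -10, -7, -6, -5, -4, -3, -1, 0, 1, 3, 4, 5, 6, 7, 10, 11}


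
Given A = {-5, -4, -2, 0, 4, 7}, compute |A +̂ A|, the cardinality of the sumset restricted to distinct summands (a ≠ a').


Restricted sumset: A +̂ A = {a + a' : a ∈ A, a' ∈ A, a ≠ a'}.
Equivalently, take A + A and drop any sum 2a that is achievable ONLY as a + a for a ∈ A (i.e. sums representable only with equal summands).
Enumerate pairs (a, a') with a < a' (symmetric, so each unordered pair gives one sum; this covers all a ≠ a'):
  -5 + -4 = -9
  -5 + -2 = -7
  -5 + 0 = -5
  -5 + 4 = -1
  -5 + 7 = 2
  -4 + -2 = -6
  -4 + 0 = -4
  -4 + 4 = 0
  -4 + 7 = 3
  -2 + 0 = -2
  -2 + 4 = 2
  -2 + 7 = 5
  0 + 4 = 4
  0 + 7 = 7
  4 + 7 = 11
Collected distinct sums: {-9, -7, -6, -5, -4, -2, -1, 0, 2, 3, 4, 5, 7, 11}
|A +̂ A| = 14
(Reference bound: |A +̂ A| ≥ 2|A| - 3 for |A| ≥ 2, with |A| = 6 giving ≥ 9.)

|A +̂ A| = 14


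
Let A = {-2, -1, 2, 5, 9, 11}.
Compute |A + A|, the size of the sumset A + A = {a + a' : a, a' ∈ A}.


A + A = {a + a' : a, a' ∈ A}; |A| = 6.
General bounds: 2|A| - 1 ≤ |A + A| ≤ |A|(|A|+1)/2, i.e. 11 ≤ |A + A| ≤ 21.
Lower bound 2|A|-1 is attained iff A is an arithmetic progression.
Enumerate sums a + a' for a ≤ a' (symmetric, so this suffices):
a = -2: -2+-2=-4, -2+-1=-3, -2+2=0, -2+5=3, -2+9=7, -2+11=9
a = -1: -1+-1=-2, -1+2=1, -1+5=4, -1+9=8, -1+11=10
a = 2: 2+2=4, 2+5=7, 2+9=11, 2+11=13
a = 5: 5+5=10, 5+9=14, 5+11=16
a = 9: 9+9=18, 9+11=20
a = 11: 11+11=22
Distinct sums: {-4, -3, -2, 0, 1, 3, 4, 7, 8, 9, 10, 11, 13, 14, 16, 18, 20, 22}
|A + A| = 18

|A + A| = 18


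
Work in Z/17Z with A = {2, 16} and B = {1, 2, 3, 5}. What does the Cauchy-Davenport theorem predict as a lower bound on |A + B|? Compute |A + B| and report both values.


Cauchy-Davenport: |A + B| ≥ min(p, |A| + |B| - 1) for A, B nonempty in Z/pZ.
|A| = 2, |B| = 4, p = 17.
CD lower bound = min(17, 2 + 4 - 1) = min(17, 5) = 5.
Compute A + B mod 17 directly:
a = 2: 2+1=3, 2+2=4, 2+3=5, 2+5=7
a = 16: 16+1=0, 16+2=1, 16+3=2, 16+5=4
A + B = {0, 1, 2, 3, 4, 5, 7}, so |A + B| = 7.
Verify: 7 ≥ 5? Yes ✓.

CD lower bound = 5, actual |A + B| = 7.


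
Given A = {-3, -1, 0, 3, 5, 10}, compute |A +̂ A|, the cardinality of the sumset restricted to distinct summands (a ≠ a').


Restricted sumset: A +̂ A = {a + a' : a ∈ A, a' ∈ A, a ≠ a'}.
Equivalently, take A + A and drop any sum 2a that is achievable ONLY as a + a for a ∈ A (i.e. sums representable only with equal summands).
Enumerate pairs (a, a') with a < a' (symmetric, so each unordered pair gives one sum; this covers all a ≠ a'):
  -3 + -1 = -4
  -3 + 0 = -3
  -3 + 3 = 0
  -3 + 5 = 2
  -3 + 10 = 7
  -1 + 0 = -1
  -1 + 3 = 2
  -1 + 5 = 4
  -1 + 10 = 9
  0 + 3 = 3
  0 + 5 = 5
  0 + 10 = 10
  3 + 5 = 8
  3 + 10 = 13
  5 + 10 = 15
Collected distinct sums: {-4, -3, -1, 0, 2, 3, 4, 5, 7, 8, 9, 10, 13, 15}
|A +̂ A| = 14
(Reference bound: |A +̂ A| ≥ 2|A| - 3 for |A| ≥ 2, with |A| = 6 giving ≥ 9.)

|A +̂ A| = 14


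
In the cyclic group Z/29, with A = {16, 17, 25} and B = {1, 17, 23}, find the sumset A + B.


Work in Z/29Z: reduce every sum a + b modulo 29.
Enumerate all 9 pairs:
a = 16: 16+1=17, 16+17=4, 16+23=10
a = 17: 17+1=18, 17+17=5, 17+23=11
a = 25: 25+1=26, 25+17=13, 25+23=19
Distinct residues collected: {4, 5, 10, 11, 13, 17, 18, 19, 26}
|A + B| = 9 (out of 29 total residues).

A + B = {4, 5, 10, 11, 13, 17, 18, 19, 26}


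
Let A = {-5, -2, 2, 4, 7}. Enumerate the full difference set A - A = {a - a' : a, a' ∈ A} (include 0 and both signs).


A - A = {a - a' : a, a' ∈ A}.
Compute a - a' for each ordered pair (a, a'):
a = -5: -5--5=0, -5--2=-3, -5-2=-7, -5-4=-9, -5-7=-12
a = -2: -2--5=3, -2--2=0, -2-2=-4, -2-4=-6, -2-7=-9
a = 2: 2--5=7, 2--2=4, 2-2=0, 2-4=-2, 2-7=-5
a = 4: 4--5=9, 4--2=6, 4-2=2, 4-4=0, 4-7=-3
a = 7: 7--5=12, 7--2=9, 7-2=5, 7-4=3, 7-7=0
Collecting distinct values (and noting 0 appears from a-a):
A - A = {-12, -9, -7, -6, -5, -4, -3, -2, 0, 2, 3, 4, 5, 6, 7, 9, 12}
|A - A| = 17

A - A = {-12, -9, -7, -6, -5, -4, -3, -2, 0, 2, 3, 4, 5, 6, 7, 9, 12}


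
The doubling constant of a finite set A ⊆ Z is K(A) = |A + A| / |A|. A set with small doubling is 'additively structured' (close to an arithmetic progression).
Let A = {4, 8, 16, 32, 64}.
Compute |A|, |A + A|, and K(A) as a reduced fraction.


|A| = 5.
Compute A + A by enumerating all 25 pairs.
A + A = {8, 12, 16, 20, 24, 32, 36, 40, 48, 64, 68, 72, 80, 96, 128}, so |A + A| = 15.
K = |A + A| / |A| = 15/5 = 3/1 ≈ 3.0000.
Reference: AP of size 5 gives K = 9/5 ≈ 1.8000; a fully generic set of size 5 gives K ≈ 3.0000.

|A| = 5, |A + A| = 15, K = 15/5 = 3/1.


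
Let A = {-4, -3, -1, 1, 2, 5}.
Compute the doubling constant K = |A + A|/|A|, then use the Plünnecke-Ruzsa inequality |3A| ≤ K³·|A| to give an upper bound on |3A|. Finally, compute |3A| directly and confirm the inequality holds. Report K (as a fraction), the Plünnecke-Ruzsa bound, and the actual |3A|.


|A| = 6.
Step 1: Compute A + A by enumerating all 36 pairs.
A + A = {-8, -7, -6, -5, -4, -3, -2, -1, 0, 1, 2, 3, 4, 6, 7, 10}, so |A + A| = 16.
Step 2: Doubling constant K = |A + A|/|A| = 16/6 = 16/6 ≈ 2.6667.
Step 3: Plünnecke-Ruzsa gives |3A| ≤ K³·|A| = (2.6667)³ · 6 ≈ 113.7778.
Step 4: Compute 3A = A + A + A directly by enumerating all triples (a,b,c) ∈ A³; |3A| = 25.
Step 5: Check 25 ≤ 113.7778? Yes ✓.

K = 16/6, Plünnecke-Ruzsa bound K³|A| ≈ 113.7778, |3A| = 25, inequality holds.


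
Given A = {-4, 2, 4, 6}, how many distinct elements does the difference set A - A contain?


A - A = {a - a' : a, a' ∈ A}; |A| = 4.
Bounds: 2|A|-1 ≤ |A - A| ≤ |A|² - |A| + 1, i.e. 7 ≤ |A - A| ≤ 13.
Note: 0 ∈ A - A always (from a - a). The set is symmetric: if d ∈ A - A then -d ∈ A - A.
Enumerate nonzero differences d = a - a' with a > a' (then include -d):
Positive differences: {2, 4, 6, 8, 10}
Full difference set: {0} ∪ (positive diffs) ∪ (negative diffs).
|A - A| = 1 + 2·5 = 11 (matches direct enumeration: 11).

|A - A| = 11


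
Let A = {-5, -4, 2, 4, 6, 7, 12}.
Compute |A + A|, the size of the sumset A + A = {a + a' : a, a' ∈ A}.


A + A = {a + a' : a, a' ∈ A}; |A| = 7.
General bounds: 2|A| - 1 ≤ |A + A| ≤ |A|(|A|+1)/2, i.e. 13 ≤ |A + A| ≤ 28.
Lower bound 2|A|-1 is attained iff A is an arithmetic progression.
Enumerate sums a + a' for a ≤ a' (symmetric, so this suffices):
a = -5: -5+-5=-10, -5+-4=-9, -5+2=-3, -5+4=-1, -5+6=1, -5+7=2, -5+12=7
a = -4: -4+-4=-8, -4+2=-2, -4+4=0, -4+6=2, -4+7=3, -4+12=8
a = 2: 2+2=4, 2+4=6, 2+6=8, 2+7=9, 2+12=14
a = 4: 4+4=8, 4+6=10, 4+7=11, 4+12=16
a = 6: 6+6=12, 6+7=13, 6+12=18
a = 7: 7+7=14, 7+12=19
a = 12: 12+12=24
Distinct sums: {-10, -9, -8, -3, -2, -1, 0, 1, 2, 3, 4, 6, 7, 8, 9, 10, 11, 12, 13, 14, 16, 18, 19, 24}
|A + A| = 24

|A + A| = 24


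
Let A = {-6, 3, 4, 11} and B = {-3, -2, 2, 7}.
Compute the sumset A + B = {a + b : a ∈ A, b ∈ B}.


A + B = {a + b : a ∈ A, b ∈ B}.
Enumerate all |A|·|B| = 4·4 = 16 pairs (a, b) and collect distinct sums.
a = -6: -6+-3=-9, -6+-2=-8, -6+2=-4, -6+7=1
a = 3: 3+-3=0, 3+-2=1, 3+2=5, 3+7=10
a = 4: 4+-3=1, 4+-2=2, 4+2=6, 4+7=11
a = 11: 11+-3=8, 11+-2=9, 11+2=13, 11+7=18
Collecting distinct sums: A + B = {-9, -8, -4, 0, 1, 2, 5, 6, 8, 9, 10, 11, 13, 18}
|A + B| = 14

A + B = {-9, -8, -4, 0, 1, 2, 5, 6, 8, 9, 10, 11, 13, 18}
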